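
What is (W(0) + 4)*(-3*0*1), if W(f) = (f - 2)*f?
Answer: 0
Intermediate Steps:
W(f) = f*(-2 + f) (W(f) = (-2 + f)*f = f*(-2 + f))
(W(0) + 4)*(-3*0*1) = (0*(-2 + 0) + 4)*(-3*0*1) = (0*(-2) + 4)*(0*1) = (0 + 4)*0 = 4*0 = 0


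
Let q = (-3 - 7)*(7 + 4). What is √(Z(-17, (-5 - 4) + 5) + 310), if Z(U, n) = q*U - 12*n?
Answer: 2*√557 ≈ 47.202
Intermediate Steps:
q = -110 (q = -10*11 = -110)
Z(U, n) = -110*U - 12*n
√(Z(-17, (-5 - 4) + 5) + 310) = √((-110*(-17) - 12*((-5 - 4) + 5)) + 310) = √((1870 - 12*(-9 + 5)) + 310) = √((1870 - 12*(-4)) + 310) = √((1870 + 48) + 310) = √(1918 + 310) = √2228 = 2*√557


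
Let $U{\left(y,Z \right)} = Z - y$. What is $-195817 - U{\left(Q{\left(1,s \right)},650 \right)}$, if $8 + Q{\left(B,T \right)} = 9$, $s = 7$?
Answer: $-196466$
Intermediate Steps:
$Q{\left(B,T \right)} = 1$ ($Q{\left(B,T \right)} = -8 + 9 = 1$)
$-195817 - U{\left(Q{\left(1,s \right)},650 \right)} = -195817 - \left(650 - 1\right) = -195817 - 649 = -196466$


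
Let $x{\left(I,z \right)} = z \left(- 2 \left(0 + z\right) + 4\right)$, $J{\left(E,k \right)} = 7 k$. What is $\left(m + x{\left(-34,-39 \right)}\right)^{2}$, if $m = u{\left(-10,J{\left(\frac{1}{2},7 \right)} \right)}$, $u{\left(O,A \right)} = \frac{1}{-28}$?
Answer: $\frac{8018307025}{784} \approx 1.0227 \cdot 10^{7}$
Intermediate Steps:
$u{\left(O,A \right)} = - \frac{1}{28}$
$x{\left(I,z \right)} = z \left(4 - 2 z\right)$ ($x{\left(I,z \right)} = z \left(- 2 z + 4\right) = z \left(4 - 2 z\right)$)
$m = - \frac{1}{28} \approx -0.035714$
$\left(m + x{\left(-34,-39 \right)}\right)^{2} = \left(- \frac{1}{28} + 2 \left(-39\right) \left(2 - -39\right)\right)^{2} = \left(- \frac{1}{28} + 2 \left(-39\right) \left(2 + 39\right)\right)^{2} = \left(- \frac{1}{28} + 2 \left(-39\right) 41\right)^{2} = \left(- \frac{1}{28} - 3198\right)^{2} = \left(- \frac{89545}{28}\right)^{2} = \frac{8018307025}{784}$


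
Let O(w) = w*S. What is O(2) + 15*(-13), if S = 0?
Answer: -195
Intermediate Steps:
O(w) = 0 (O(w) = w*0 = 0)
O(2) + 15*(-13) = 0 + 15*(-13) = 0 - 195 = -195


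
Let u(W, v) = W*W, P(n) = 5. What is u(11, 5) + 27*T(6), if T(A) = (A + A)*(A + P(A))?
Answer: 3685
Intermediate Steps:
u(W, v) = W²
T(A) = 2*A*(5 + A) (T(A) = (A + A)*(A + 5) = (2*A)*(5 + A) = 2*A*(5 + A))
u(11, 5) + 27*T(6) = 11² + 27*(2*6*(5 + 6)) = 121 + 27*(2*6*11) = 121 + 27*132 = 121 + 3564 = 3685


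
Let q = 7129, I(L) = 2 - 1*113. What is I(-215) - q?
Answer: -7240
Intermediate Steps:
I(L) = -111 (I(L) = 2 - 113 = -111)
I(-215) - q = -111 - 1*7129 = -111 - 7129 = -7240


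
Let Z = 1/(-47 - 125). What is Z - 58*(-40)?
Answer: 399039/172 ≈ 2320.0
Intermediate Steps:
Z = -1/172 (Z = 1/(-172) = -1/172 ≈ -0.0058140)
Z - 58*(-40) = -1/172 - 58*(-40) = -1/172 + 2320 = 399039/172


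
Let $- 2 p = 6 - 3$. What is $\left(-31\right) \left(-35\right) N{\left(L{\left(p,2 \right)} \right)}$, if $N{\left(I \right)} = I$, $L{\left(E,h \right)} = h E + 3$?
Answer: $0$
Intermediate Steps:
$p = - \frac{3}{2}$ ($p = - \frac{6 - 3}{2} = \left(- \frac{1}{2}\right) 3 = - \frac{3}{2} \approx -1.5$)
$L{\left(E,h \right)} = 3 + E h$ ($L{\left(E,h \right)} = E h + 3 = 3 + E h$)
$\left(-31\right) \left(-35\right) N{\left(L{\left(p,2 \right)} \right)} = \left(-31\right) \left(-35\right) \left(3 - 3\right) = 1085 \left(3 - 3\right) = 1085 \cdot 0 = 0$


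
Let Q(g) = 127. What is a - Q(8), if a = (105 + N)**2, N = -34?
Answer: 4914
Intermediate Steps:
a = 5041 (a = (105 - 34)**2 = 71**2 = 5041)
a - Q(8) = 5041 - 1*127 = 5041 - 127 = 4914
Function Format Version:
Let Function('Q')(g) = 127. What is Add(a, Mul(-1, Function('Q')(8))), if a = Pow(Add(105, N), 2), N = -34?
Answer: 4914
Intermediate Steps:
a = 5041 (a = Pow(Add(105, -34), 2) = Pow(71, 2) = 5041)
Add(a, Mul(-1, Function('Q')(8))) = Add(5041, Mul(-1, 127)) = Add(5041, -127) = 4914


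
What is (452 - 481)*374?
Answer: -10846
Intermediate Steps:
(452 - 481)*374 = -29*374 = -10846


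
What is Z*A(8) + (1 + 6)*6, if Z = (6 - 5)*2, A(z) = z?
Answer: 58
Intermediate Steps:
Z = 2 (Z = 1*2 = 2)
Z*A(8) + (1 + 6)*6 = 2*8 + (1 + 6)*6 = 16 + 7*6 = 16 + 42 = 58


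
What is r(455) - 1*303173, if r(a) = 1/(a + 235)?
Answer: -209189369/690 ≈ -3.0317e+5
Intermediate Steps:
r(a) = 1/(235 + a)
r(455) - 1*303173 = 1/(235 + 455) - 1*303173 = 1/690 - 303173 = -209189369/690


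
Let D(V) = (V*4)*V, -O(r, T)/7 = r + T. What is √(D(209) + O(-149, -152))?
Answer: √176831 ≈ 420.51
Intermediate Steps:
O(r, T) = -7*T - 7*r (O(r, T) = -7*(r + T) = -7*(T + r) = -7*T - 7*r)
D(V) = 4*V² (D(V) = (4*V)*V = 4*V²)
√(D(209) + O(-149, -152)) = √(4*209² + (-7*(-152) - 7*(-149))) = √(4*43681 + (1064 + 1043)) = √(174724 + 2107) = √176831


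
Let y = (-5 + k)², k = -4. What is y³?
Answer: 531441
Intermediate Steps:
y = 81 (y = (-5 - 4)² = (-9)² = 81)
y³ = 81³ = 531441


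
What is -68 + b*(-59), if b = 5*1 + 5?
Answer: -658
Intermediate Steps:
b = 10 (b = 5 + 5 = 10)
-68 + b*(-59) = -68 + 10*(-59) = -68 - 590 = -658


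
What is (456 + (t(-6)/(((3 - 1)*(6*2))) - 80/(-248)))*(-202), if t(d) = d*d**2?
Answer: -2801134/31 ≈ -90359.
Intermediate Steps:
t(d) = d**3
(456 + (t(-6)/(((3 - 1)*(6*2))) - 80/(-248)))*(-202) = (456 + ((-6)**3/(((3 - 1)*(6*2))) - 80/(-248)))*(-202) = (456 + (-216/(2*12) - 80*(-1/248)))*(-202) = (456 + (-216/24 + 10/31))*(-202) = (456 + (-216*1/24 + 10/31))*(-202) = (456 + (-9 + 10/31))*(-202) = (456 - 269/31)*(-202) = (13867/31)*(-202) = -2801134/31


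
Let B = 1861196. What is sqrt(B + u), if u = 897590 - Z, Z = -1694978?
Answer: 2*sqrt(1113441) ≈ 2110.4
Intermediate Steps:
u = 2592568 (u = 897590 - 1*(-1694978) = 897590 + 1694978 = 2592568)
sqrt(B + u) = sqrt(1861196 + 2592568) = sqrt(4453764) = 2*sqrt(1113441)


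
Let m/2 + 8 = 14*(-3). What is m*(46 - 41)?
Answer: -500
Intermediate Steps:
m = -100 (m = -16 + 2*(14*(-3)) = -16 + 2*(-42) = -16 - 84 = -100)
m*(46 - 41) = -100*(46 - 41) = -100*5 = -500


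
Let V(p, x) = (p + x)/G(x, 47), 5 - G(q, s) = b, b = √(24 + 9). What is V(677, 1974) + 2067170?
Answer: 16524105/8 - 2651*√33/8 ≈ 2.0636e+6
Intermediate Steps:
b = √33 ≈ 5.7446
G(q, s) = 5 - √33
V(p, x) = (p + x)/(5 - √33)
V(677, 1974) + 2067170 = (677 + 1974)/(5 - √33) + 2067170 = 2651/(5 - √33) + 2067170 = 2067170 + 2651/(5 - √33)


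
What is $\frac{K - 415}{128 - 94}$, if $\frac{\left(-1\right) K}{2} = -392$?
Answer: $\frac{369}{34} \approx 10.853$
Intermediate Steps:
$K = 784$ ($K = \left(-2\right) \left(-392\right) = 784$)
$\frac{K - 415}{128 - 94} = \frac{784 - 415}{128 - 94} = \frac{369}{34}$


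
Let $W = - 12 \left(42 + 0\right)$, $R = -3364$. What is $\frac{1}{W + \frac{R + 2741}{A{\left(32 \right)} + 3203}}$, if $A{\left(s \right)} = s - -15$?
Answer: $- \frac{3250}{1638623} \approx -0.0019834$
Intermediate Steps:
$A{\left(s \right)} = 15 + s$ ($A{\left(s \right)} = s + 15 = 15 + s$)
$W = -504$ ($W = \left(-12\right) 42 = -504$)
$\frac{1}{W + \frac{R + 2741}{A{\left(32 \right)} + 3203}} = \frac{1}{-504 + \frac{-3364 + 2741}{\left(15 + 32\right) + 3203}} = \frac{1}{-504 - \frac{623}{47 + 3203}} = \frac{1}{-504 - \frac{623}{3250}} = \frac{1}{- \frac{1638623}{3250}} = - \frac{3250}{1638623}$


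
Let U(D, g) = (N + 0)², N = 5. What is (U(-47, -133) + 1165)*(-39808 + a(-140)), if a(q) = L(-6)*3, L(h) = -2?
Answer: -47378660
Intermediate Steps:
a(q) = -6 (a(q) = -2*3 = -6)
U(D, g) = 25 (U(D, g) = (5 + 0)² = 5² = 25)
(U(-47, -133) + 1165)*(-39808 + a(-140)) = (25 + 1165)*(-39808 - 6) = 1190*(-39814) = -47378660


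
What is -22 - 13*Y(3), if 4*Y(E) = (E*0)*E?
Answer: -22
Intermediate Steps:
Y(E) = 0 (Y(E) = ((E*0)*E)/4 = (0*E)/4 = (1/4)*0 = 0)
-22 - 13*Y(3) = -22 - 13*0 = -22 + 0 = -22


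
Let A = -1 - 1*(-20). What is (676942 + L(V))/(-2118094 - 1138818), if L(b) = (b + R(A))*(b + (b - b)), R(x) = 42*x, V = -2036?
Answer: -1598755/1628456 ≈ -0.98176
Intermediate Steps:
A = 19 (A = -1 + 20 = 19)
L(b) = b*(798 + b) (L(b) = (b + 42*19)*(b + (b - b)) = (b + 798)*(b + 0) = (798 + b)*b = b*(798 + b))
(676942 + L(V))/(-2118094 - 1138818) = (676942 - 2036*(798 - 2036))/(-2118094 - 1138818) = (676942 - 2036*(-1238))/(-3256912) = (676942 + 2520568)*(-1/3256912) = 3197510*(-1/3256912) = -1598755/1628456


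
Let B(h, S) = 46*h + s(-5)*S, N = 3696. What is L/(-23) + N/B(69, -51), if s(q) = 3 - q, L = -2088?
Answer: 976736/10603 ≈ 92.119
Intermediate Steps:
B(h, S) = 8*S + 46*h (B(h, S) = 46*h + (3 - 1*(-5))*S = 46*h + (3 + 5)*S = 46*h + 8*S = 8*S + 46*h)
L/(-23) + N/B(69, -51) = -2088/(-23) + 3696/(8*(-51) + 46*69) = -2088*(-1/23) + 3696/(-408 + 3174) = 2088/23 + 3696/2766 = 2088/23 + 3696*(1/2766) = 2088/23 + 616/461 = 976736/10603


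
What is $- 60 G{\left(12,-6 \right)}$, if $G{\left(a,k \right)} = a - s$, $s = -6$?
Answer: $-1080$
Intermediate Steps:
$G{\left(a,k \right)} = 6 + a$ ($G{\left(a,k \right)} = a - -6 = a + 6 = 6 + a$)
$- 60 G{\left(12,-6 \right)} = - 60 \left(6 + 12\right) = \left(-60\right) 18 = -1080$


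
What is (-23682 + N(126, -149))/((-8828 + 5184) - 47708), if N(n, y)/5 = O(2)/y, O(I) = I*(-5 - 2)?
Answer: 882137/1912862 ≈ 0.46116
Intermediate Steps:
O(I) = -7*I (O(I) = I*(-7) = -7*I)
N(n, y) = -70/y (N(n, y) = 5*((-7*2)/y) = 5*(-14/y) = -70/y)
(-23682 + N(126, -149))/((-8828 + 5184) - 47708) = (-23682 - 70/(-149))/((-8828 + 5184) - 47708) = (-23682 - 70*(-1/149))/(-3644 - 47708) = (-23682 + 70/149)/(-51352) = -3528548/149*(-1/51352) = 882137/1912862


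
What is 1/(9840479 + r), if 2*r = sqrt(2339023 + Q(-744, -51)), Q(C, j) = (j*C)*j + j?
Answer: 9840479/96835026848484 - sqrt(100957)/96835026848484 ≈ 1.0162e-7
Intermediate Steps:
Q(C, j) = j + C*j**2 (Q(C, j) = (C*j)*j + j = C*j**2 + j = j + C*j**2)
r = sqrt(100957) (r = sqrt(2339023 - 51*(1 - 744*(-51)))/2 = sqrt(2339023 - 51*(1 + 37944))/2 = sqrt(2339023 - 51*37945)/2 = sqrt(2339023 - 1935195)/2 = sqrt(403828)/2 = (2*sqrt(100957))/2 = sqrt(100957) ≈ 317.74)
1/(9840479 + r) = 1/(9840479 + sqrt(100957))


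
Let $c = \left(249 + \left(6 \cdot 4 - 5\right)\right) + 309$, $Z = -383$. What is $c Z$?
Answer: $-220991$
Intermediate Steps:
$c = 577$ ($c = \left(249 + \left(24 - 5\right)\right) + 309 = \left(249 + 19\right) + 309 = 268 + 309 = 577$)
$c Z = 577 \left(-383\right) = -220991$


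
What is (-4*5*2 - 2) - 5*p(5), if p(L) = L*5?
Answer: -167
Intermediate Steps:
p(L) = 5*L
(-4*5*2 - 2) - 5*p(5) = (-4*5*2 - 2) - 25*5 = (-20*2 - 2) - 5*25 = (-40 - 2) - 125 = -42 - 125 = -167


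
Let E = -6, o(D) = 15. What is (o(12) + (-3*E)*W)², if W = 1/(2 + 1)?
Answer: 441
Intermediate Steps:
W = ⅓ (W = 1/3 = ⅓ ≈ 0.33333)
(o(12) + (-3*E)*W)² = (15 - 3*(-6)*(⅓))² = (15 + 18*(⅓))² = (15 + 6)² = 21² = 441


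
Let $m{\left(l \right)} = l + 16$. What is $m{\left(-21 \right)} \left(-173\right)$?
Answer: $865$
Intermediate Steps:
$m{\left(l \right)} = 16 + l$
$m{\left(-21 \right)} \left(-173\right) = \left(16 - 21\right) \left(-173\right) = \left(-5\right) \left(-173\right) = 865$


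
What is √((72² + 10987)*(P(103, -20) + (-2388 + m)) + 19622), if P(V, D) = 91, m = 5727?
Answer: 6*√1541282 ≈ 7448.9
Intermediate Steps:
√((72² + 10987)*(P(103, -20) + (-2388 + m)) + 19622) = √((72² + 10987)*(91 + (-2388 + 5727)) + 19622) = √((5184 + 10987)*(91 + 3339) + 19622) = √(16171*3430 + 19622) = √(55466530 + 19622) = √55486152 = 6*√1541282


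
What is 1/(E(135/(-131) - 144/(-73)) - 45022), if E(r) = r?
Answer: -9563/430536377 ≈ -2.2212e-5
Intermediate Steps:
1/(E(135/(-131) - 144/(-73)) - 45022) = 1/((135/(-131) - 144/(-73)) - 45022) = 1/((135*(-1/131) - 144*(-1/73)) - 45022) = 1/((-135/131 + 144/73) - 45022) = 1/(9009/9563 - 45022) = 1/(-430536377/9563) = -9563/430536377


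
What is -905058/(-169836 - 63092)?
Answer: 452529/116464 ≈ 3.8856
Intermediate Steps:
-905058/(-169836 - 63092) = -905058/(-232928) = -905058*(-1/232928) = 452529/116464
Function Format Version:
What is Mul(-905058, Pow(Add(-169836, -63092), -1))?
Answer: Rational(452529, 116464) ≈ 3.8856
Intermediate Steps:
Mul(-905058, Pow(Add(-169836, -63092), -1)) = Mul(-905058, Pow(-232928, -1)) = Mul(-905058, Rational(-1, 232928)) = Rational(452529, 116464)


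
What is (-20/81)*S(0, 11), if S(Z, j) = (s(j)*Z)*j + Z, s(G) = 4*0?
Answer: 0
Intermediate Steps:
s(G) = 0
S(Z, j) = Z (S(Z, j) = (0*Z)*j + Z = 0*j + Z = 0 + Z = Z)
(-20/81)*S(0, 11) = (-20/81)*0 = ((1/81)*(-20))*0 = -20/81*0 = 0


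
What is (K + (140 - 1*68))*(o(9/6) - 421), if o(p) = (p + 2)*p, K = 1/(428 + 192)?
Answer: -74237983/2480 ≈ -29935.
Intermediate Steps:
K = 1/620 ≈ 0.0016129
o(p) = p*(2 + p) (o(p) = (2 + p)*p = p*(2 + p))
(K + (140 - 1*68))*(o(9/6) - 421) = (1/620 + (140 - 1*68))*((9/6)*(2 + 9/6) - 421) = (1/620 + (140 - 68))*((9*(⅙))*(2 + 9*(⅙)) - 421) = (1/620 + 72)*(3*(2 + 3/2)/2 - 421) = 44641*((3/2)*(7/2) - 421)/620 = 44641*(21/4 - 421)/620 = (44641/620)*(-1663/4) = -74237983/2480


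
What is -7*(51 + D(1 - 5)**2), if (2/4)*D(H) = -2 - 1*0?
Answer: -469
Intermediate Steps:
D(H) = -4 (D(H) = 2*(-2 - 1*0) = 2*(-2 + 0) = 2*(-2) = -4)
-7*(51 + D(1 - 5)**2) = -7*(51 + (-4)**2) = -7*(51 + 16) = -7*67 = -469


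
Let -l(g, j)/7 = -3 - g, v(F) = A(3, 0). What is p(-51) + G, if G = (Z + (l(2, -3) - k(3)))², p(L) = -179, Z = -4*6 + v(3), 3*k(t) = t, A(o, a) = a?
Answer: -79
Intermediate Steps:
v(F) = 0
l(g, j) = 21 + 7*g (l(g, j) = -7*(-3 - g) = 21 + 7*g)
k(t) = t/3
Z = -24 (Z = -4*6 + 0 = -24 + 0 = -24)
G = 100 (G = (-24 + ((21 + 7*2) - 3/3))² = (-24 + ((21 + 14) - 1*1))² = (-24 + (35 - 1))² = (-24 + 34)² = 10² = 100)
p(-51) + G = -179 + 100 = -79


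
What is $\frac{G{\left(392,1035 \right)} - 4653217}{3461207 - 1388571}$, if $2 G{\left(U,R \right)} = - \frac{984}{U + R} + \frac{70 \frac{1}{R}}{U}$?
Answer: $- \frac{76972516220965}{34285097022624} \approx -2.2451$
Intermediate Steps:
$G{\left(U,R \right)} = - \frac{492}{R + U} + \frac{35}{R U}$ ($G{\left(U,R \right)} = \frac{- \frac{984}{U + R} + \frac{70 \frac{1}{R}}{U}}{2} = \frac{- \frac{984}{R + U} + \frac{70}{R U}}{2} = - \frac{492}{R + U} + \frac{35}{R U}$)
$\frac{G{\left(392,1035 \right)} - 4653217}{3461207 - 1388571} = \frac{\frac{35 \cdot 1035 + 35 \cdot 392 - 509220 \cdot 392}{1035 \cdot 392 \left(1035 + 392\right)} - 4653217}{3461207 - 1388571} = \frac{\frac{1}{1035} \cdot \frac{1}{392} \cdot \frac{1}{1427} \left(36225 + 13720 - 199614240\right) - 4653217}{2072636} = \left(\frac{1}{1035} \cdot \frac{1}{392} \cdot \frac{1}{1427} \left(-199564295\right) - 4653217\right) \frac{1}{2072636} = \left(- \frac{5701837}{16541784} - 4653217\right) \frac{1}{2072636} = \left(- \frac{76972516220965}{16541784}\right) \frac{1}{2072636} = - \frac{76972516220965}{34285097022624}$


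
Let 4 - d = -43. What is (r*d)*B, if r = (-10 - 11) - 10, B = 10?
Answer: -14570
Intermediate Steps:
d = 47 (d = 4 - 1*(-43) = 4 + 43 = 47)
r = -31 (r = -21 - 10 = -31)
(r*d)*B = -31*47*10 = -1457*10 = -14570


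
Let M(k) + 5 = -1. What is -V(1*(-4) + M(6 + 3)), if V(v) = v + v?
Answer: 20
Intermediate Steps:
M(k) = -6 (M(k) = -5 - 1 = -6)
V(v) = 2*v
-V(1*(-4) + M(6 + 3)) = -2*(1*(-4) - 6) = -2*(-4 - 6) = -2*(-10) = -1*(-20) = 20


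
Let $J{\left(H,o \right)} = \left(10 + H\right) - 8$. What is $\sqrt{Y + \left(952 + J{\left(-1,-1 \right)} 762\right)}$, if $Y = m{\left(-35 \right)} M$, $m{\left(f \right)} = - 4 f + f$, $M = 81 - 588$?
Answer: $i \sqrt{51521} \approx 226.98 i$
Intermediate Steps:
$M = -507$
$m{\left(f \right)} = - 3 f$
$J{\left(H,o \right)} = 2 + H$
$Y = -53235$ ($Y = \left(-3\right) \left(-35\right) \left(-507\right) = 105 \left(-507\right) = -53235$)
$\sqrt{Y + \left(952 + J{\left(-1,-1 \right)} 762\right)} = \sqrt{-53235 + \left(952 + \left(2 - 1\right) 762\right)} = \sqrt{-53235 + \left(952 + 1 \cdot 762\right)} = \sqrt{-53235 + \left(952 + 762\right)} = \sqrt{-53235 + 1714} = \sqrt{-51521} = i \sqrt{51521}$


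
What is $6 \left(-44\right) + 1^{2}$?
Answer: $-263$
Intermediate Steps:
$6 \left(-44\right) + 1^{2} = -264 + 1 = -263$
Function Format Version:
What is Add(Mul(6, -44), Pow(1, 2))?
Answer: -263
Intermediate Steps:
Add(Mul(6, -44), Pow(1, 2)) = Add(-264, 1) = -263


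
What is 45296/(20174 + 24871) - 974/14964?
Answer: 105655919/112342230 ≈ 0.94048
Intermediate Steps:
45296/(20174 + 24871) - 974/14964 = 45296/45045 - 974*1/14964 = 45296*(1/45045) - 487/7482 = 45296/45045 - 487/7482 = 105655919/112342230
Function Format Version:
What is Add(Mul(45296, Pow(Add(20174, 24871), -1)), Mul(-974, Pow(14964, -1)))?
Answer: Rational(105655919, 112342230) ≈ 0.94048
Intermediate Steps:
Add(Mul(45296, Pow(Add(20174, 24871), -1)), Mul(-974, Pow(14964, -1))) = Add(Mul(45296, Pow(45045, -1)), Mul(-974, Rational(1, 14964))) = Add(Mul(45296, Rational(1, 45045)), Rational(-487, 7482)) = Add(Rational(45296, 45045), Rational(-487, 7482)) = Rational(105655919, 112342230)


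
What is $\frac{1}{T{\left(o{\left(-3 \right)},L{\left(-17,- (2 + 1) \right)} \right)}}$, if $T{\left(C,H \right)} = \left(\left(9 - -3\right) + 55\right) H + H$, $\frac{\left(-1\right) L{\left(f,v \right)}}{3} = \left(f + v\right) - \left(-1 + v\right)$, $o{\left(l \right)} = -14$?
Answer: $\frac{1}{3264} \approx 0.00030637$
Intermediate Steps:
$L{\left(f,v \right)} = -3 - 3 f$ ($L{\left(f,v \right)} = - 3 \left(\left(f + v\right) - \left(-1 + v\right)\right) = - 3 \left(1 + f\right) = -3 - 3 f$)
$T{\left(C,H \right)} = 68 H$ ($T{\left(C,H \right)} = \left(\left(9 + 3\right) + 55\right) H + H = \left(12 + 55\right) H + H = 67 H + H = 68 H$)
$\frac{1}{T{\left(o{\left(-3 \right)},L{\left(-17,- (2 + 1) \right)} \right)}} = \frac{1}{68 \left(-3 - -51\right)} = \frac{1}{68 \left(-3 + 51\right)} = \frac{1}{68 \cdot 48} = \frac{1}{3264}$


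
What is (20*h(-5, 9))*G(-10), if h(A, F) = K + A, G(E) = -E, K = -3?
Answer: -1600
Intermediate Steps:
G(E) = -E
h(A, F) = -3 + A
(20*h(-5, 9))*G(-10) = (20*(-3 - 5))*(-1*(-10)) = (20*(-8))*10 = -160*10 = -1600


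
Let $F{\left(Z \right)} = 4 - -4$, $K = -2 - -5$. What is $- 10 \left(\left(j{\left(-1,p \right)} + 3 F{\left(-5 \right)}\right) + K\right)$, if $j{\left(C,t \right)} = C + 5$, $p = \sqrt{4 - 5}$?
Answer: $-310$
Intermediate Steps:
$K = 3$ ($K = -2 + 5 = 3$)
$p = i$ ($p = \sqrt{-1} = i \approx 1.0 i$)
$j{\left(C,t \right)} = 5 + C$
$F{\left(Z \right)} = 8$ ($F{\left(Z \right)} = 4 + 4 = 8$)
$- 10 \left(\left(j{\left(-1,p \right)} + 3 F{\left(-5 \right)}\right) + K\right) = - 10 \left(\left(\left(5 - 1\right) + 3 \cdot 8\right) + 3\right) = - 10 \left(\left(4 + 24\right) + 3\right) = - 10 \left(28 + 3\right) = \left(-10\right) 31 = -310$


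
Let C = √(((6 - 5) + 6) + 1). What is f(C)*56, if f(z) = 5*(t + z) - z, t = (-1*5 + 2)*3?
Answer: -2520 + 448*√2 ≈ -1886.4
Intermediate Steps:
C = 2*√2 (C = √((1 + 6) + 1) = √(7 + 1) = √8 = 2*√2 ≈ 2.8284)
t = -9 (t = (-5 + 2)*3 = -3*3 = -9)
f(z) = -45 + 4*z (f(z) = 5*(-9 + z) - z = (-45 + 5*z) - z = -45 + 4*z)
f(C)*56 = (-45 + 4*(2*√2))*56 = (-45 + 8*√2)*56 = -2520 + 448*√2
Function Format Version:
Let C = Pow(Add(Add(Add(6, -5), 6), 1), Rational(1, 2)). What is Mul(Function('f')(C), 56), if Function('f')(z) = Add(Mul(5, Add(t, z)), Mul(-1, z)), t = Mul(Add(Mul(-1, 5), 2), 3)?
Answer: Add(-2520, Mul(448, Pow(2, Rational(1, 2)))) ≈ -1886.4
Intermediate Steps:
C = Mul(2, Pow(2, Rational(1, 2))) (C = Pow(Add(Add(1, 6), 1), Rational(1, 2)) = Pow(Add(7, 1), Rational(1, 2)) = Pow(8, Rational(1, 2)) = Mul(2, Pow(2, Rational(1, 2))) ≈ 2.8284)
t = -9 (t = Mul(Add(-5, 2), 3) = Mul(-3, 3) = -9)
Function('f')(z) = Add(-45, Mul(4, z)) (Function('f')(z) = Add(Mul(5, Add(-9, z)), Mul(-1, z)) = Add(Add(-45, Mul(5, z)), Mul(-1, z)) = Add(-45, Mul(4, z)))
Mul(Function('f')(C), 56) = Mul(Add(-45, Mul(4, Mul(2, Pow(2, Rational(1, 2))))), 56) = Mul(Add(-45, Mul(8, Pow(2, Rational(1, 2)))), 56) = Add(-2520, Mul(448, Pow(2, Rational(1, 2))))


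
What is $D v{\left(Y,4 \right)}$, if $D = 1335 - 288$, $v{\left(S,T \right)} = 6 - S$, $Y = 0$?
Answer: $6282$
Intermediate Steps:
$D = 1047$ ($D = 1335 - 288 = 1047$)
$D v{\left(Y,4 \right)} = 1047 \left(6 - 0\right) = 1047 \left(6 + 0\right) = 1047 \cdot 6 = 6282$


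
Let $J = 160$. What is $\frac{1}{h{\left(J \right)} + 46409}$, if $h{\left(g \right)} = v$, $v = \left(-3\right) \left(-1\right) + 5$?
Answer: $\frac{1}{46417} \approx 2.1544 \cdot 10^{-5}$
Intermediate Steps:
$v = 8$ ($v = 3 + 5 = 8$)
$h{\left(g \right)} = 8$
$\frac{1}{h{\left(J \right)} + 46409} = \frac{1}{8 + 46409} = \frac{1}{46417}$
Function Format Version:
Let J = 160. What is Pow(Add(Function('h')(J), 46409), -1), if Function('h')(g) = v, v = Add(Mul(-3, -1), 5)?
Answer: Rational(1, 46417) ≈ 2.1544e-5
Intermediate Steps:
v = 8 (v = Add(3, 5) = 8)
Function('h')(g) = 8
Pow(Add(Function('h')(J), 46409), -1) = Pow(Add(8, 46409), -1) = Pow(46417, -1) = Rational(1, 46417)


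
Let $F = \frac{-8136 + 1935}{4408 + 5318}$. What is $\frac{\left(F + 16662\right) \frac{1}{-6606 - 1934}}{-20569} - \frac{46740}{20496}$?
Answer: $- \frac{19382544439}{8499810760} \approx -2.2803$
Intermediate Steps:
$F = - \frac{2067}{3242}$ ($F = - \frac{6201}{9726} = \left(-6201\right) \frac{1}{9726} = - \frac{2067}{3242} \approx -0.63757$)
$\frac{\left(F + 16662\right) \frac{1}{-6606 - 1934}}{-20569} - \frac{46740}{20496} = \frac{\left(- \frac{2067}{3242} + 16662\right) \frac{1}{-6606 - 1934}}{-20569} - \frac{46740}{20496} = \frac{54016137}{3242 \left(-8540\right)} \left(- \frac{1}{20569}\right) - \frac{3895}{1708} = \frac{54016137}{3242} \left(- \frac{1}{8540}\right) \left(- \frac{1}{20569}\right) - \frac{3895}{1708} = \left(- \frac{7716591}{3955240}\right) \left(- \frac{1}{20569}\right) - \frac{3895}{1708} = \frac{115173}{1214258680} - \frac{3895}{1708} = - \frac{19382544439}{8499810760}$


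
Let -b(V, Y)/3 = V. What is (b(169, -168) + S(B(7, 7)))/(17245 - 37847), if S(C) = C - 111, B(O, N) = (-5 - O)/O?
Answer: 2169/72107 ≈ 0.030080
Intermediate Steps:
B(O, N) = (-5 - O)/O
S(C) = -111 + C
b(V, Y) = -3*V
(b(169, -168) + S(B(7, 7)))/(17245 - 37847) = (-3*169 + (-111 + (-5 - 1*7)/7))/(17245 - 37847) = (-507 + (-111 + (-5 - 7)/7))/(-20602) = (-507 + (-111 + (⅐)*(-12)))*(-1/20602) = (-507 + (-111 - 12/7))*(-1/20602) = (-507 - 789/7)*(-1/20602) = -4338/7*(-1/20602) = 2169/72107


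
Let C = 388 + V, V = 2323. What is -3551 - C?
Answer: -6262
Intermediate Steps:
C = 2711 (C = 388 + 2323 = 2711)
-3551 - C = -3551 - 1*2711 = -3551 - 2711 = -6262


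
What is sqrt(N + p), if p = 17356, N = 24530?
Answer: 3*sqrt(4654) ≈ 204.66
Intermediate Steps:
sqrt(N + p) = sqrt(24530 + 17356) = sqrt(41886) = 3*sqrt(4654)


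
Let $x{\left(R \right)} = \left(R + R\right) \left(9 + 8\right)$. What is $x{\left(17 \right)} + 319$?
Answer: $897$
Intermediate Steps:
$x{\left(R \right)} = 34 R$ ($x{\left(R \right)} = 2 R 17 = 34 R$)
$x{\left(17 \right)} + 319 = 34 \cdot 17 + 319 = 578 + 319 = 897$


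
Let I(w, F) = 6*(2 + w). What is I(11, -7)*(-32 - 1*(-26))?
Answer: -468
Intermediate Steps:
I(w, F) = 12 + 6*w
I(11, -7)*(-32 - 1*(-26)) = (12 + 6*11)*(-32 - 1*(-26)) = (12 + 66)*(-32 + 26) = 78*(-6) = -468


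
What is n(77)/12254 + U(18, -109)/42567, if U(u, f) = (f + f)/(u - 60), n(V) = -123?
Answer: -108614875/10953936378 ≈ -0.0099156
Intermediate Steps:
U(u, f) = 2*f/(-60 + u) (U(u, f) = (2*f)/(-60 + u) = 2*f/(-60 + u))
n(77)/12254 + U(18, -109)/42567 = -123/12254 + (2*(-109)/(-60 + 18))/42567 = -123*1/12254 + (2*(-109)/(-42))*(1/42567) = -123/12254 + (2*(-109)*(-1/42))*(1/42567) = -123/12254 + (109/21)*(1/42567) = -123/12254 + 109/893907 = -108614875/10953936378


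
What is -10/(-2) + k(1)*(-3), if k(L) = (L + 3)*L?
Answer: -7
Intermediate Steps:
k(L) = L*(3 + L) (k(L) = (3 + L)*L = L*(3 + L))
-10/(-2) + k(1)*(-3) = -10/(-2) + (1*(3 + 1))*(-3) = -10*(-½) + (1*4)*(-3) = 5 + 4*(-3) = 5 - 12 = -7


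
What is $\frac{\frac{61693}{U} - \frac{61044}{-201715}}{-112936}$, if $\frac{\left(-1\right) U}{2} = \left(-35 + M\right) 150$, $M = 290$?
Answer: $\frac{91465147}{20502796716000} \approx 4.4611 \cdot 10^{-6}$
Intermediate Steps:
$U = -76500$ ($U = - 2 \left(-35 + 290\right) 150 = - 2 \cdot 255 \cdot 150 = \left(-2\right) 38250 = -76500$)
$\frac{\frac{61693}{U} - \frac{61044}{-201715}}{-112936} = \frac{\frac{61693}{-76500} - \frac{61044}{-201715}}{-112936} = \left(61693 \left(- \frac{1}{76500}\right) - - \frac{61044}{201715}\right) \left(- \frac{1}{112936}\right) = \left(- \frac{3629}{4500} + \frac{61044}{201715}\right) \left(- \frac{1}{112936}\right) = \left(- \frac{91465147}{181543500}\right) \left(- \frac{1}{112936}\right) = \frac{91465147}{20502796716000}$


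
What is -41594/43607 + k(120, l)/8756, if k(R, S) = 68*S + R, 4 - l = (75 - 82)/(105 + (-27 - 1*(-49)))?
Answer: -11015334827/12122876821 ≈ -0.90864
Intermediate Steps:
l = 515/127 (l = 4 - (75 - 82)/(105 + (-27 - 1*(-49))) = 4 - (-7)/(105 + (-27 + 49)) = 4 - (-7)/(105 + 22) = 4 - (-7)/127 = 4 - 1*(-7/127) = 4 + 7/127 = 515/127 ≈ 4.0551)
k(R, S) = R + 68*S
-41594/43607 + k(120, l)/8756 = -41594/43607 + (120 + 68*(515/127))/8756 = -41594*1/43607 + (120 + 35020/127)*(1/8756) = -41594/43607 + (50260/127)*(1/8756) = -41594/43607 + 12565/278003 = -11015334827/12122876821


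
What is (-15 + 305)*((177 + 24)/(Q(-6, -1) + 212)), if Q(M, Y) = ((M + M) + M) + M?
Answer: 29145/94 ≈ 310.05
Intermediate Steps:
Q(M, Y) = 4*M (Q(M, Y) = (2*M + M) + M = 3*M + M = 4*M)
(-15 + 305)*((177 + 24)/(Q(-6, -1) + 212)) = (-15 + 305)*((177 + 24)/(4*(-6) + 212)) = 290*(201/(-24 + 212)) = 290*(201/188) = 29145/94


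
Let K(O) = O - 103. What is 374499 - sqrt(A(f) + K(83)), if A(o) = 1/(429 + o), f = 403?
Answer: 374499 - I*sqrt(216307)/104 ≈ 3.745e+5 - 4.472*I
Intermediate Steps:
K(O) = -103 + O
374499 - sqrt(A(f) + K(83)) = 374499 - sqrt(1/(429 + 403) + (-103 + 83)) = 374499 - sqrt(1/832 - 20) = 374499 - sqrt(-16639/832) = 374499 - I*sqrt(216307)/104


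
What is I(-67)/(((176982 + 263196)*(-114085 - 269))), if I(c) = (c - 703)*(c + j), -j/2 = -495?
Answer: 355355/25168057506 ≈ 1.4119e-5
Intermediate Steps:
j = 990 (j = -2*(-495) = 990)
I(c) = (-703 + c)*(990 + c) (I(c) = (c - 703)*(c + 990) = (-703 + c)*(990 + c))
I(-67)/(((176982 + 263196)*(-114085 - 269))) = (-695970 + (-67)² + 287*(-67))/(((176982 + 263196)*(-114085 - 269))) = (-695970 + 4489 - 19229)/((440178*(-114354))) = -710710/(-50336115012) = -710710*(-1/50336115012) = 355355/25168057506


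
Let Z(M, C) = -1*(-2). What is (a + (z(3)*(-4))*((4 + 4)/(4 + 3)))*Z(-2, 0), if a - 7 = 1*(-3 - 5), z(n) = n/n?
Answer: -78/7 ≈ -11.143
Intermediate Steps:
Z(M, C) = 2
z(n) = 1
a = -1 (a = 7 + 1*(-3 - 5) = 7 + 1*(-8) = 7 - 8 = -1)
(a + (z(3)*(-4))*((4 + 4)/(4 + 3)))*Z(-2, 0) = (-1 + (1*(-4))*((4 + 4)/(4 + 3)))*2 = (-1 - 32/7)*2 = -39/7*2 = -78/7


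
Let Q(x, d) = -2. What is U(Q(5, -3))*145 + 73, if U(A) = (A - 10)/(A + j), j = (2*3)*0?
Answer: 943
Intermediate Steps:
j = 0 (j = 6*0 = 0)
U(A) = (-10 + A)/A (U(A) = (A - 10)/(A + 0) = (-10 + A)/A)
U(Q(5, -3))*145 + 73 = ((-10 - 2)/(-2))*145 + 73 = -½*(-12)*145 + 73 = 6*145 + 73 = 870 + 73 = 943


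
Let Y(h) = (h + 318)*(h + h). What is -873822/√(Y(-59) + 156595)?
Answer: -291274*√126033/42011 ≈ -2461.4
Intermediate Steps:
Y(h) = 2*h*(318 + h) (Y(h) = (318 + h)*(2*h) = 2*h*(318 + h))
-873822/√(Y(-59) + 156595) = -873822/√(2*(-59)*(318 - 59) + 156595) = -873822/√(2*(-59)*259 + 156595) = -873822/√(-30562 + 156595) = -873822*√126033/126033 = -291274*√126033/42011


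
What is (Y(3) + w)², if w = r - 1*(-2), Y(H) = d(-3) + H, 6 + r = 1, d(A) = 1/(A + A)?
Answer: 1/36 ≈ 0.027778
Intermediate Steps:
d(A) = 1/(2*A)
r = -5 (r = -6 + 1 = -5)
Y(H) = -⅙ + H (Y(H) = (½)/(-3) + H = (½)*(-⅓) + H = -⅙ + H)
w = -3 (w = -5 - 1*(-2) = -5 + 2 = -3)
(Y(3) + w)² = ((-⅙ + 3) - 3)² = (17/6 - 3)² = (-⅙)² = 1/36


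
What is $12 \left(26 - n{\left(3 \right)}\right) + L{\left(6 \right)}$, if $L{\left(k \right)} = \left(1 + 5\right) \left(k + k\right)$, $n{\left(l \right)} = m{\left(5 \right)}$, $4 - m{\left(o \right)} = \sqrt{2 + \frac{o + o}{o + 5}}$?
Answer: $336 + 12 \sqrt{3} \approx 356.78$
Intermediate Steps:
$m{\left(o \right)} = 4 - \sqrt{2 + \frac{2 o}{5 + o}}$ ($m{\left(o \right)} = 4 - \sqrt{2 + \frac{o + o}{o + 5}} = 4 - \sqrt{2 + \frac{2 o}{5 + o}}$)
$n{\left(l \right)} = 4 - \sqrt{3}$ ($n{\left(l \right)} = 4 - \sqrt{2} \sqrt{\frac{5 + 2 \cdot 5}{5 + 5}} = 4 - \sqrt{2} \sqrt{\frac{5 + 10}{10}} = 4 - \sqrt{2} \sqrt{\frac{1}{10} \cdot 15} = 4 - \sqrt{2} \sqrt{\frac{3}{2}} = 4 - \sqrt{2} \frac{\sqrt{6}}{2} = 4 - \sqrt{3}$)
$L{\left(k \right)} = 12 k$ ($L{\left(k \right)} = 6 \cdot 2 k = 12 k$)
$12 \left(26 - n{\left(3 \right)}\right) + L{\left(6 \right)} = 12 \left(26 - \left(4 - \sqrt{3}\right)\right) + 12 \cdot 6 = 12 \left(26 - \left(4 - \sqrt{3}\right)\right) + 72 = 12 \left(22 + \sqrt{3}\right) + 72 = \left(264 + 12 \sqrt{3}\right) + 72 = 336 + 12 \sqrt{3}$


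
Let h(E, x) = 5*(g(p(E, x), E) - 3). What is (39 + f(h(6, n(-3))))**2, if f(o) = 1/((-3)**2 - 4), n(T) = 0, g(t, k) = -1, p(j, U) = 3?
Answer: 38416/25 ≈ 1536.6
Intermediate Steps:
h(E, x) = -20 (h(E, x) = 5*(-1 - 3) = 5*(-4) = -20)
f(o) = 1/5 (f(o) = 1/(9 - 4) = 1/5)
(39 + f(h(6, n(-3))))**2 = (39 + 1/5)**2 = (196/5)**2 = 38416/25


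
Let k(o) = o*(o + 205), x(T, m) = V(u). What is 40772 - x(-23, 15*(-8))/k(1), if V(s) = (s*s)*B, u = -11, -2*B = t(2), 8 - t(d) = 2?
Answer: 8399395/206 ≈ 40774.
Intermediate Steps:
t(d) = 6 (t(d) = 8 - 1*2 = 8 - 2 = 6)
B = -3 (B = -1/2*6 = -3)
V(s) = -3*s**2 (V(s) = (s*s)*(-3) = s**2*(-3) = -3*s**2)
x(T, m) = -363 (x(T, m) = -3*(-11)**2 = -3*121 = -363)
k(o) = o*(205 + o)
40772 - x(-23, 15*(-8))/k(1) = 40772 - (-363)/(1*(205 + 1)) = 40772 - (-363)/(1*206) = 40772 - (-363)/206 = 40772 - 1*(-363/206) = 40772 + 363/206 = 8399395/206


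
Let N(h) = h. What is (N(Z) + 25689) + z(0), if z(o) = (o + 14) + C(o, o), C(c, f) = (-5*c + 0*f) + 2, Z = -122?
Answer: 25583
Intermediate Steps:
C(c, f) = 2 - 5*c (C(c, f) = (-5*c + 0) + 2 = -5*c + 2 = 2 - 5*c)
z(o) = 16 - 4*o (z(o) = (o + 14) + (2 - 5*o) = (14 + o) + (2 - 5*o) = 16 - 4*o)
(N(Z) + 25689) + z(0) = (-122 + 25689) + (16 - 4*0) = 25567 + (16 + 0) = 25567 + 16 = 25583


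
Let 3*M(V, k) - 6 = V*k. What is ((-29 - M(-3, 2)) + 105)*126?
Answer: 9576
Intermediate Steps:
M(V, k) = 2 + V*k/3 (M(V, k) = 2 + (V*k)/3 = 2 + V*k/3)
((-29 - M(-3, 2)) + 105)*126 = ((-29 - (2 + (1/3)*(-3)*2)) + 105)*126 = ((-29 - (2 - 2)) + 105)*126 = ((-29 - 1*0) + 105)*126 = ((-29 + 0) + 105)*126 = (-29 + 105)*126 = 76*126 = 9576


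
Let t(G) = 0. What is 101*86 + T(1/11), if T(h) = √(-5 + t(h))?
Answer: 8686 + I*√5 ≈ 8686.0 + 2.2361*I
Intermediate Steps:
T(h) = I*√5 (T(h) = √(-5 + 0) = √(-5) = I*√5)
101*86 + T(1/11) = 101*86 + I*√5 = 8686 + I*√5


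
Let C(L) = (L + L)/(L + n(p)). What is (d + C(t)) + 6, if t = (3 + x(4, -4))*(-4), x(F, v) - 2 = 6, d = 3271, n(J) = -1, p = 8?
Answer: 147553/45 ≈ 3279.0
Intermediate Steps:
x(F, v) = 8 (x(F, v) = 2 + 6 = 8)
t = -44 (t = (3 + 8)*(-4) = 11*(-4) = -44)
C(L) = 2*L/(-1 + L) (C(L) = (L + L)/(L - 1) = (2*L)/(-1 + L) = 2*L/(-1 + L))
(d + C(t)) + 6 = (3271 + 2*(-44)/(-1 - 44)) + 6 = (3271 + 2*(-44)/(-45)) + 6 = (3271 + 2*(-44)*(-1/45)) + 6 = (3271 + 88/45) + 6 = 147283/45 + 6 = 147553/45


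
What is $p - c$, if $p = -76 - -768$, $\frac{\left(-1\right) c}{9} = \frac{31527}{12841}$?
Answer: $\frac{9169715}{12841} \approx 714.1$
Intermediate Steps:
$c = - \frac{283743}{12841}$ ($c = - 9 \cdot \frac{31527}{12841} = - 9 \cdot 31527 \cdot \frac{1}{12841} = \left(-9\right) \frac{31527}{12841} = - \frac{283743}{12841} \approx -22.097$)
$p = 692$ ($p = -76 + 768 = 692$)
$p - c = 692 - - \frac{283743}{12841} = 692 + \frac{283743}{12841} = \frac{9169715}{12841}$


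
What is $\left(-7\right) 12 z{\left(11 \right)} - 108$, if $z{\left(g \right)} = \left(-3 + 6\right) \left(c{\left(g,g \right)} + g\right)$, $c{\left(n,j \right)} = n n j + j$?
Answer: $-341064$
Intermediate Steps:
$c{\left(n,j \right)} = j + j n^{2}$ ($c{\left(n,j \right)} = n^{2} j + j = j n^{2} + j = j + j n^{2}$)
$z{\left(g \right)} = 3 g + 3 g \left(1 + g^{2}\right)$ ($z{\left(g \right)} = \left(-3 + 6\right) \left(g \left(1 + g^{2}\right) + g\right) = 3 \left(g + g \left(1 + g^{2}\right)\right) = 3 g + 3 g \left(1 + g^{2}\right)$)
$\left(-7\right) 12 z{\left(11 \right)} - 108 = \left(-7\right) 12 \cdot 3 \cdot 11 \left(2 + 11^{2}\right) - 108 = - 84 \cdot 3 \cdot 11 \left(2 + 121\right) - 108 = - 84 \cdot 3 \cdot 11 \cdot 123 - 108 = \left(-84\right) 4059 - 108 = -340956 - 108 = -341064$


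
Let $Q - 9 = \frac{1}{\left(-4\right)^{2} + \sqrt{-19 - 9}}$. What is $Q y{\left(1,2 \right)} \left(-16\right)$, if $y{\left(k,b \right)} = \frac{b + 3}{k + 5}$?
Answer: $- \frac{25720}{213} + \frac{20 i \sqrt{7}}{213} \approx -120.75 + 0.24843 i$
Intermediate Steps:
$y{\left(k,b \right)} = \frac{3 + b}{5 + k}$
$Q = 9 + \frac{1}{16 + 2 i \sqrt{7}}$ ($Q = 9 + \frac{1}{\left(-4\right)^{2} + \sqrt{-19 - 9}} = 9 + \frac{1}{16 + \sqrt{-28}} = 9 + \frac{1}{16 + 2 i \sqrt{7}} \approx 9.0563 - 0.018632 i$)
$Q y{\left(1,2 \right)} \left(-16\right) = \left(\frac{643}{71} - \frac{i \sqrt{7}}{142}\right) \frac{3 + 2}{5 + 1} \left(-16\right) = \left(\frac{643}{71} - \frac{i \sqrt{7}}{142}\right) \frac{1}{6} \cdot 5 \left(-16\right) = \left(\frac{643}{71} - \frac{i \sqrt{7}}{142}\right) \frac{5}{6} \left(-16\right) = \left(\frac{3215}{426} - \frac{5 i \sqrt{7}}{852}\right) \left(-16\right) = - \frac{25720}{213} + \frac{20 i \sqrt{7}}{213}$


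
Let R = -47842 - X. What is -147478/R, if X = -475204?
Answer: -73739/213681 ≈ -0.34509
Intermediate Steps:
R = 427362 (R = -47842 - 1*(-475204) = -47842 + 475204 = 427362)
-147478/R = -147478/427362 = -147478*1/427362 = -73739/213681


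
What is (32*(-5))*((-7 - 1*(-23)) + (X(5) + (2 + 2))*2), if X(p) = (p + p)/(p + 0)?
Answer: -4480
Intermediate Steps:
X(p) = 2 (X(p) = (2*p)/p = 2)
(32*(-5))*((-7 - 1*(-23)) + (X(5) + (2 + 2))*2) = (32*(-5))*((-7 - 1*(-23)) + (2 + (2 + 2))*2) = -160*((-7 + 23) + (2 + 4)*2) = -160*(16 + 6*2) = -160*(16 + 12) = -160*28 = -4480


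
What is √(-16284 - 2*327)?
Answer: 3*I*√1882 ≈ 130.15*I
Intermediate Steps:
√(-16284 - 2*327) = √(-16284 - 654) = √(-16938) = 3*I*√1882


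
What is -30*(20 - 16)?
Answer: -120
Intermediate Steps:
-30*(20 - 16) = -30*4 = -120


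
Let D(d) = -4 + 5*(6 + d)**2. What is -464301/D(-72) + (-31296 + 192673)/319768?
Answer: -18119307077/870408496 ≈ -20.817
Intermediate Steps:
-464301/D(-72) + (-31296 + 192673)/319768 = -464301/(-4 + 5*(6 - 72)**2) + (-31296 + 192673)/319768 = -464301/(-4 + 5*(-66)**2) + 161377*(1/319768) = -464301/(-4 + 5*4356) + 161377/319768 = -464301/(-4 + 21780) + 161377/319768 = -464301/21776 + 161377/319768 = -18119307077/870408496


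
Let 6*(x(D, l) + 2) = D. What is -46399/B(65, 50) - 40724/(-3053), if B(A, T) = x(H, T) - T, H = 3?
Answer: 287506866/314459 ≈ 914.29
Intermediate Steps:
x(D, l) = -2 + D/6
B(A, T) = -3/2 - T (B(A, T) = (-2 + (⅙)*3) - T = (-2 + ½) - T = -3/2 - T)
-46399/B(65, 50) - 40724/(-3053) = -46399/(-3/2 - 1*50) - 40724/(-3053) = -46399/(-3/2 - 50) - 40724*(-1/3053) = -46399/(-103/2) + 40724/3053 = -46399*(-2/103) + 40724/3053 = 92798/103 + 40724/3053 = 287506866/314459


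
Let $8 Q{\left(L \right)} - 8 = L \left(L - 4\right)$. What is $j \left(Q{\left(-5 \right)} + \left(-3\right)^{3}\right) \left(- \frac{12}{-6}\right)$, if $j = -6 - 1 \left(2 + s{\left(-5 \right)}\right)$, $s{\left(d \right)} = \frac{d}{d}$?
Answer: $\frac{1467}{4} \approx 366.75$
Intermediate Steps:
$s{\left(d \right)} = 1$
$Q{\left(L \right)} = 1 + \frac{L \left(-4 + L\right)}{8}$ ($Q{\left(L \right)} = 1 + \frac{L \left(L - 4\right)}{8} = 1 + \frac{L \left(-4 + L\right)}{8}$)
$j = -9$ ($j = -6 - 1 \left(2 + 1\right) = -6 - 1 \cdot 3 = -6 - 3 = -9$)
$j \left(Q{\left(-5 \right)} + \left(-3\right)^{3}\right) \left(- \frac{12}{-6}\right) = - 9 \left(\left(1 - - \frac{5}{2} + \frac{\left(-5\right)^{2}}{8}\right) + \left(-3\right)^{3}\right) \left(- \frac{12}{-6}\right) = - 9 \left(\left(1 + \frac{5}{2} + \frac{1}{8} \cdot 25\right) - 27\right) \left(\left(-12\right) \left(- \frac{1}{6}\right)\right) = - 9 \left(\left(1 + \frac{5}{2} + \frac{25}{8}\right) - 27\right) 2 = - 9 \left(\frac{53}{8} - 27\right) 2 = \left(-9\right) \left(- \frac{163}{8}\right) 2 = \frac{1467}{8} \cdot 2 = \frac{1467}{4}$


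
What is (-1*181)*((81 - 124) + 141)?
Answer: -17738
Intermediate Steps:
(-1*181)*((81 - 124) + 141) = -181*(-43 + 141) = -181*98 = -17738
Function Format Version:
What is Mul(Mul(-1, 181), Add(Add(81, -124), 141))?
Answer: -17738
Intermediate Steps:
Mul(Mul(-1, 181), Add(Add(81, -124), 141)) = Mul(-181, Add(-43, 141)) = Mul(-181, 98) = -17738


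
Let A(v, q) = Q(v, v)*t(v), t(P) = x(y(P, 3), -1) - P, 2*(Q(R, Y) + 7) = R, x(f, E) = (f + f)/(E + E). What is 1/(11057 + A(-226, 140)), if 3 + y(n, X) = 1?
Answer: -1/16303 ≈ -6.1338e-5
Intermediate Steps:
y(n, X) = -2 (y(n, X) = -3 + 1 = -2)
x(f, E) = f/E (x(f, E) = (2*f)/((2*E)) = (2*f)*(1/(2*E)) = f/E)
Q(R, Y) = -7 + R/2
t(P) = 2 - P (t(P) = -2/(-1) - P = -2*(-1) - P = 2 - P)
A(v, q) = (-7 + v/2)*(2 - v)
1/(11057 + A(-226, 140)) = 1/(11057 - (-14 - 226)*(-2 - 226)/2) = 1/(11057 - ½*(-240)*(-228)) = 1/(11057 - 27360) = 1/(-16303) = -1/16303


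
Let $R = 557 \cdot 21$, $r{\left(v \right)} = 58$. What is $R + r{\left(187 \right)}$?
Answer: $11755$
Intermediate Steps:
$R = 11697$
$R + r{\left(187 \right)} = 11697 + 58 = 11755$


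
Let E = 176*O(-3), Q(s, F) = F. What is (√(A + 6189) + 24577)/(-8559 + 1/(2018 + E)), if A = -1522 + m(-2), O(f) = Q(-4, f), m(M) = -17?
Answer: -36619730/12752909 - 7450*√186/12752909 ≈ -2.8794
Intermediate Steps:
O(f) = f
E = -528 (E = 176*(-3) = -528)
A = -1539 (A = -1522 - 17 = -1539)
(√(A + 6189) + 24577)/(-8559 + 1/(2018 + E)) = (√(-1539 + 6189) + 24577)/(-8559 + 1/(2018 - 528)) = (√4650 + 24577)/(-8559 + 1/1490) = (5*√186 + 24577)/(-8559 + 1/1490) = (24577 + 5*√186)/(-12752909/1490) = (24577 + 5*√186)*(-1490/12752909) = -36619730/12752909 - 7450*√186/12752909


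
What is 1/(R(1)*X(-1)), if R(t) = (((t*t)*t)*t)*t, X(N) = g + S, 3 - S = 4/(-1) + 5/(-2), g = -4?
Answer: 2/11 ≈ 0.18182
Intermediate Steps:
S = 19/2 (S = 3 - (4/(-1) + 5/(-2)) = 3 - (4*(-1) + 5*(-1/2)) = 3 - (-4 - 5/2) = 3 - 1*(-13/2) = 3 + 13/2 = 19/2 ≈ 9.5000)
X(N) = 11/2 (X(N) = -4 + 19/2 = 11/2)
R(t) = t**5 (R(t) = ((t**2*t)*t)*t = (t**3*t)*t = t**4*t = t**5)
1/(R(1)*X(-1)) = 1/(1**5*(11/2)) = 1/(1*(11/2)) = 1/(11/2) = 2/11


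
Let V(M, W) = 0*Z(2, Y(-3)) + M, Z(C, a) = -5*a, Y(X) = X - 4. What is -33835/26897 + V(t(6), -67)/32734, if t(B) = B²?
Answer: -42561023/33863323 ≈ -1.2568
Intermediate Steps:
Y(X) = -4 + X
V(M, W) = M (V(M, W) = 0*(-5*(-4 - 3)) + M = 0*(-5*(-7)) + M = 0*35 + M = 0 + M = M)
-33835/26897 + V(t(6), -67)/32734 = -33835/26897 + 6²/32734 = -33835*1/26897 + 36*(1/32734) = -33835/26897 + 18/16367 = -42561023/33863323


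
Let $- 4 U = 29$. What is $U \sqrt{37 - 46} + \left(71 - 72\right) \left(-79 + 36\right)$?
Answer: $43 - \frac{87 i}{4} \approx 43.0 - 21.75 i$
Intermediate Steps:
$U = - \frac{29}{4}$ ($U = \left(- \frac{1}{4}\right) 29 = - \frac{29}{4} \approx -7.25$)
$U \sqrt{37 - 46} + \left(71 - 72\right) \left(-79 + 36\right) = - \frac{29 \sqrt{37 - 46}}{4} + \left(71 - 72\right) \left(-79 + 36\right) = - \frac{29 \sqrt{-9}}{4} - -43 = - \frac{29 \cdot 3 i}{4} + 43 = - \frac{87 i}{4} + 43 = 43 - \frac{87 i}{4}$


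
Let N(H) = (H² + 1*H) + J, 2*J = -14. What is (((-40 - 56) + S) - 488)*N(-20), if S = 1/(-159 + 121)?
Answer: -8277989/38 ≈ -2.1784e+5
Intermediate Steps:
J = -7 (J = (½)*(-14) = -7)
N(H) = -7 + H + H² (N(H) = (H² + 1*H) - 7 = (H² + H) - 7 = (H + H²) - 7 = -7 + H + H²)
S = -1/38 (S = 1/(-38) = -1/38 ≈ -0.026316)
(((-40 - 56) + S) - 488)*N(-20) = (((-40 - 56) - 1/38) - 488)*(-7 - 20 + (-20)²) = ((-96 - 1/38) - 488)*(-7 - 20 + 400) = (-3649/38 - 488)*373 = -22193/38*373 = -8277989/38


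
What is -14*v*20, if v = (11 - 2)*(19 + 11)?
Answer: -75600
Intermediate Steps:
v = 270 (v = 9*30 = 270)
-14*v*20 = -14*270*20 = -3780*20 = -75600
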